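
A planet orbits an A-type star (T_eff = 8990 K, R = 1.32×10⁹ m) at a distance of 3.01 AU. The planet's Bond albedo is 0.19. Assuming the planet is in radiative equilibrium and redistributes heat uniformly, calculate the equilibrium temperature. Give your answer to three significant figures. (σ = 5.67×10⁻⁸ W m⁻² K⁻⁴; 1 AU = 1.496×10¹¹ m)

T_eq ≈ 327 K

d = 3.01 AU = 4.50×10¹¹ m.
L = 4πR_⋆²σT_⋆⁴ = 4π(1.32×10⁹)² × 5.67×10⁻⁸ × (8990)⁴ = 8.11×10²⁷ W.
S = L/(4πd²) = 3180 W m⁻².
Energy balance: absorbed = emitted ⇒ πR²·S(1−A) = 4πR²·σT_eq⁴, so T_eq⁴ = S(1−A)/(4σ).
T_eq = [3180 × 0.81 / (4 × 5.67×10⁻⁸)]^(1/4) = (1.14×10¹⁰)^(1/4) = 327 K.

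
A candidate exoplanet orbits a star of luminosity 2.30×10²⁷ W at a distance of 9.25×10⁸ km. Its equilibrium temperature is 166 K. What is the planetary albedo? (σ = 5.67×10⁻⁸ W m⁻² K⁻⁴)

A ≈ 0.19

d = 9.25×10⁸ km = 9.25×10¹¹ m.
Flux: S = L/(4πd²) = 2.30×10²⁷/(4π×(9.25×10¹¹)²) = 214 W m⁻².
From T_eq⁴ = S(1−A)/(4σ): 1−A = 4σT_eq⁴/S.
1−A = 4 × 5.67×10⁻⁸ × (166)⁴ / 214 = 0.805.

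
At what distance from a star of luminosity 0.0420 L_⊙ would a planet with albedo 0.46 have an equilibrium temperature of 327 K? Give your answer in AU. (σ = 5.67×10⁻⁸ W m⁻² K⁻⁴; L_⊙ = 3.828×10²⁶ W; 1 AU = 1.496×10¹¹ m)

L = 0.0420 × 3.828×10²⁶ = 1.61×10²⁵ W.
From T_eq⁴ = L(1−A)/(16πσd²): d = √[L(1−A)/(16πσT_eq⁴)].
d = √[1.61×10²⁵ × 0.54 / (16π × 5.67×10⁻⁸ × (327)⁴)] = 1.63×10¹⁰ m = 0.109 AU.

d ≈ 0.109 AU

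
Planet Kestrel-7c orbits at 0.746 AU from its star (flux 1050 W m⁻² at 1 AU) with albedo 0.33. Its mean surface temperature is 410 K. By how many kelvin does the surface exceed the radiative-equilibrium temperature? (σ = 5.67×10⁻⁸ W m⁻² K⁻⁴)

ΔT ≈ 136.8 K

S = 1050/0.746² = 1887 W m⁻².
T_eq = [S(1−A)/(4σ)]^(1/4) = [1887×0.67/(4×5.67×10⁻⁸)]^(1/4) = 273.2 K.
ΔT = T_surf − T_eq = 410 − 273.2.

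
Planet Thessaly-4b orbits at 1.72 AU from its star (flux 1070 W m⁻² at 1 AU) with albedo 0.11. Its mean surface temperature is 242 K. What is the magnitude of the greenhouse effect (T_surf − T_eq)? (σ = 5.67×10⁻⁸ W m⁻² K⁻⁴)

S = 1070/1.72² = 361.7 W m⁻².
T_eq = [S(1−A)/(4σ)]^(1/4) = [361.7×0.89/(4×5.67×10⁻⁸)]^(1/4) = 194.1 K.
ΔT = T_surf − T_eq = 242 − 194.1.

ΔT ≈ 47.9 K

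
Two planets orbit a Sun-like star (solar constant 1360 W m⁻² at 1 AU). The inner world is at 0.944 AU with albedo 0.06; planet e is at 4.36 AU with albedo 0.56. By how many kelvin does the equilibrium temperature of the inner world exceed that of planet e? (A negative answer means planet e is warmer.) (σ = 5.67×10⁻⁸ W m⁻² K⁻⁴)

T_eq = [S₀(1−A)/(4σd²)]^(1/4), so T ∝ (1−A)^(1/4) / √d.
T₁ = [1360×0.94/(4×5.67×10⁻⁸×0.944²)]^(1/4) = 282.01 K.
T₂ = [1360×0.44/(4×5.67×10⁻⁸×4.36²)]^(1/4) = 108.54 K.

ΔT ≈ 173.5 K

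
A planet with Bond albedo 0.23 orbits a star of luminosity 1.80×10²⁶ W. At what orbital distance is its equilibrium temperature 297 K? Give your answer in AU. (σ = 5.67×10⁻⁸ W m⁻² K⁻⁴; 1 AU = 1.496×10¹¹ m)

d ≈ 0.528 AU

From T_eq⁴ = L(1−A)/(16πσd²): d = √[L(1−A)/(16πσT_eq⁴)].
d = √[1.80×10²⁶ × 0.77 / (16π × 5.67×10⁻⁸ × (297)⁴)] = 7.91×10¹⁰ m = 0.528 AU.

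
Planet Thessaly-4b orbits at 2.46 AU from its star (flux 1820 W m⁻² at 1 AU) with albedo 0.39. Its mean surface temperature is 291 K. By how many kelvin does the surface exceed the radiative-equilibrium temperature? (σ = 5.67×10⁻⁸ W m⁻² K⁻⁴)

S = 1820/2.46² = 300.7 W m⁻².
T_eq = [S(1−A)/(4σ)]^(1/4) = [300.7×0.61/(4×5.67×10⁻⁸)]^(1/4) = 168.6 K.
ΔT = T_surf − T_eq = 291 − 168.6.

ΔT ≈ 122.4 K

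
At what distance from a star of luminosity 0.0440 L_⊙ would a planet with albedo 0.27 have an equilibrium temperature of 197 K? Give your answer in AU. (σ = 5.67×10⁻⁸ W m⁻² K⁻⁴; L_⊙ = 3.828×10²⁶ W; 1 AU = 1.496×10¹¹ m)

L = 0.0440 × 3.828×10²⁶ = 1.68×10²⁵ W.
From T_eq⁴ = L(1−A)/(16πσd²): d = √[L(1−A)/(16πσT_eq⁴)].
d = √[1.68×10²⁵ × 0.73 / (16π × 5.67×10⁻⁸ × (197)⁴)] = 5.35×10¹⁰ m = 0.358 AU.

d ≈ 0.358 AU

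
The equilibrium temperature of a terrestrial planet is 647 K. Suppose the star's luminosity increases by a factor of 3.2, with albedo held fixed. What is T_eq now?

T_eq ≈ 865 K

T_eq ∝ L^(1/4) · d^(−1/2).
T′ = 647 × 3.2^(1/4) = 865 K.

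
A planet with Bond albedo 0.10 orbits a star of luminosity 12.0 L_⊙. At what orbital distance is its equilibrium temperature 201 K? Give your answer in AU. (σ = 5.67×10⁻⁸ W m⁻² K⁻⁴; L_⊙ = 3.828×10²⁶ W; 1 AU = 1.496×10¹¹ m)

L = 12.0 × 3.828×10²⁶ = 4.59×10²⁷ W.
From T_eq⁴ = L(1−A)/(16πσd²): d = √[L(1−A)/(16πσT_eq⁴)].
d = √[4.59×10²⁷ × 0.90 / (16π × 5.67×10⁻⁸ × (201)⁴)] = 9.43×10¹¹ m = 6.30 AU.

d ≈ 6.30 AU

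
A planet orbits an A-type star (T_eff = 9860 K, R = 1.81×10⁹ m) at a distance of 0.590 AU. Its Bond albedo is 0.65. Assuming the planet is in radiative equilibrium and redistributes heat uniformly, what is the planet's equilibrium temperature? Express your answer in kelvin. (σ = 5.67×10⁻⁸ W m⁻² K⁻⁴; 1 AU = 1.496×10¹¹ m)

T_eq ≈ 768 K

d = 0.590 AU = 8.83×10¹⁰ m.
L = 4πR_⋆²σT_⋆⁴ = 4π(1.81×10⁹)² × 5.67×10⁻⁸ × (9860)⁴ = 2.21×10²⁸ W.
S = L/(4πd²) = 2.25×10⁵ W m⁻².
Energy balance: absorbed = emitted ⇒ πR²·S(1−A) = 4πR²·σT_eq⁴, so T_eq⁴ = S(1−A)/(4σ).
T_eq = [2.25×10⁵ × 0.35 / (4 × 5.67×10⁻⁸)]^(1/4) = (3.48×10¹¹)^(1/4) = 768 K.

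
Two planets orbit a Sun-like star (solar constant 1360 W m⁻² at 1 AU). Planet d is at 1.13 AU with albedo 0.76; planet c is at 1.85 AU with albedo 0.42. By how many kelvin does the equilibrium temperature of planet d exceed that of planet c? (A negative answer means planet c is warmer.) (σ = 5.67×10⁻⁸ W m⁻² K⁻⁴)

ΔT ≈ 4.7 K

T_eq = [S₀(1−A)/(4σd²)]^(1/4), so T ∝ (1−A)^(1/4) / √d.
T₁ = [1360×0.24/(4×5.67×10⁻⁸×1.13²)]^(1/4) = 183.23 K.
T₂ = [1360×0.58/(4×5.67×10⁻⁸×1.85²)]^(1/4) = 178.54 K.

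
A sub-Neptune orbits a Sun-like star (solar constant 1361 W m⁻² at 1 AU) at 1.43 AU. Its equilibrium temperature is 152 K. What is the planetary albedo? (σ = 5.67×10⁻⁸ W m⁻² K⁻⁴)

A ≈ 0.82

Flux at 1.43 AU: S = 1361/1.43² = 666 W m⁻².
From T_eq⁴ = S(1−A)/(4σ): 1−A = 4σT_eq⁴/S.
1−A = 4 × 5.67×10⁻⁸ × (152)⁴ / 666 = 0.182.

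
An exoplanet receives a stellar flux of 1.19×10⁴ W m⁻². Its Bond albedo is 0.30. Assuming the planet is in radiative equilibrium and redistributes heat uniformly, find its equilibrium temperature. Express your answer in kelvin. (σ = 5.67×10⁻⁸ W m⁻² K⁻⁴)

T_eq ≈ 438 K

Energy balance: absorbed = emitted ⇒ πR²·S(1−A) = 4πR²·σT_eq⁴, so T_eq⁴ = S(1−A)/(4σ).
T_eq = [1.19×10⁴ × 0.70 / (4 × 5.67×10⁻⁸)]^(1/4) = (3.67×10¹⁰)^(1/4) = 438 K.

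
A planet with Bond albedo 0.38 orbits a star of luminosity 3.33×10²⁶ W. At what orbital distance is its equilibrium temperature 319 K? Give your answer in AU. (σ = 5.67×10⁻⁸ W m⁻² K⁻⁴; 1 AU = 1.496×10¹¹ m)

d ≈ 0.559 AU

From T_eq⁴ = L(1−A)/(16πσd²): d = √[L(1−A)/(16πσT_eq⁴)].
d = √[3.33×10²⁶ × 0.62 / (16π × 5.67×10⁻⁸ × (319)⁴)] = 8.36×10¹⁰ m = 0.559 AU.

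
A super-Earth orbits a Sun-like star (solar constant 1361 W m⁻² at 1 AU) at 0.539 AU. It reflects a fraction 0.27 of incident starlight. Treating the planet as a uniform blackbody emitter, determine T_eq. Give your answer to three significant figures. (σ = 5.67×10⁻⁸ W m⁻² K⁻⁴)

T_eq ≈ 350 K

Flux at 0.539 AU: S = 1361/0.539² = 4680 W m⁻².
Energy balance: absorbed = emitted ⇒ πR²·S(1−A) = 4πR²·σT_eq⁴, so T_eq⁴ = S(1−A)/(4σ).
T_eq = [4680 × 0.73 / (4 × 5.67×10⁻⁸)]^(1/4) = (1.51×10¹⁰)^(1/4) = 350 K.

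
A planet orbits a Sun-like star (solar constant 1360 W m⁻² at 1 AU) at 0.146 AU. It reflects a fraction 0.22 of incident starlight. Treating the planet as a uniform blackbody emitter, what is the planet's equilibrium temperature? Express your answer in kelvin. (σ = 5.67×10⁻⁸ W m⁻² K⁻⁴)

T_eq ≈ 684 K

Flux at 0.146 AU: S = 1360/0.146² = 6.38×10⁴ W m⁻².
Energy balance: absorbed = emitted ⇒ πR²·S(1−A) = 4πR²·σT_eq⁴, so T_eq⁴ = S(1−A)/(4σ).
T_eq = [6.38×10⁴ × 0.78 / (4 × 5.67×10⁻⁸)]^(1/4) = (2.19×10¹¹)^(1/4) = 684 K.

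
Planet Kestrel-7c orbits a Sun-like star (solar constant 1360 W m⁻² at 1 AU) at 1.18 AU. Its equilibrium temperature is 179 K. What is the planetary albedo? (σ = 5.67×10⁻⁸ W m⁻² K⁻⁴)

A ≈ 0.76

Flux at 1.18 AU: S = 1360/1.18² = 977 W m⁻².
From T_eq⁴ = S(1−A)/(4σ): 1−A = 4σT_eq⁴/S.
1−A = 4 × 5.67×10⁻⁸ × (179)⁴ / 977 = 0.238.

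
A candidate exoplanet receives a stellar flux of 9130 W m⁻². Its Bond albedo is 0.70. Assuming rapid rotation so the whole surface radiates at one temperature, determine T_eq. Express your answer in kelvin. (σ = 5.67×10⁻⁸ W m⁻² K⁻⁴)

T_eq ≈ 332 K

Energy balance: absorbed = emitted ⇒ πR²·S(1−A) = 4πR²·σT_eq⁴, so T_eq⁴ = S(1−A)/(4σ).
T_eq = [9130 × 0.30 / (4 × 5.67×10⁻⁸)]^(1/4) = (1.21×10¹⁰)^(1/4) = 332 K.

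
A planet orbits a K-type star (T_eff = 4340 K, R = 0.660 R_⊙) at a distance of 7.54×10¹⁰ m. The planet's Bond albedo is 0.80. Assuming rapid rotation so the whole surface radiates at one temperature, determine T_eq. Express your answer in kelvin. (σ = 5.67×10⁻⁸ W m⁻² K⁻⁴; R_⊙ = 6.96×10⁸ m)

T_eq ≈ 160 K

R_⋆ = 0.660 × 6.96×10⁸ = 4.59×10⁸ m.
L = 4πR_⋆²σT_⋆⁴ = 4π(4.59×10⁸)² × 5.67×10⁻⁸ × (4340)⁴ = 5.33×10²⁵ W.
S = L/(4πd²) = 747 W m⁻².
Energy balance: absorbed = emitted ⇒ πR²·S(1−A) = 4πR²·σT_eq⁴, so T_eq⁴ = S(1−A)/(4σ).
T_eq = [747 × 0.20 / (4 × 5.67×10⁻⁸)]^(1/4) = (6.58×10⁸)^(1/4) = 160 K.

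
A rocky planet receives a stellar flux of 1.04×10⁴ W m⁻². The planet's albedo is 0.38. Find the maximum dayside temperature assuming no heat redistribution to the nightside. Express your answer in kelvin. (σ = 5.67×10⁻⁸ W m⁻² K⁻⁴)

T_ss ≈ 581 K

With no redistribution each surface element balances locally: S(1−A) = σT⁴.
T = [1.04×10⁴ × 0.62 / 5.67×10⁻⁸]^(1/4) = (1.14×10¹¹)^(1/4) = 581 K.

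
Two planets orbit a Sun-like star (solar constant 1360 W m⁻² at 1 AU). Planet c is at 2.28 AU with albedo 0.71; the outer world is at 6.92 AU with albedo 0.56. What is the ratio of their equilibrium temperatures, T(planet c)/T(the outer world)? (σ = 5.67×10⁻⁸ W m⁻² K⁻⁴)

T_eq = [S₀(1−A)/(4σd²)]^(1/4), so T ∝ (1−A)^(1/4) / √d.
T₁ = [1360×0.29/(4×5.67×10⁻⁸×2.28²)]^(1/4) = 135.24 K.
T₂ = [1360×0.44/(4×5.67×10⁻⁸×6.92²)]^(1/4) = 86.16 K.

T₁/T₂ ≈ 1.570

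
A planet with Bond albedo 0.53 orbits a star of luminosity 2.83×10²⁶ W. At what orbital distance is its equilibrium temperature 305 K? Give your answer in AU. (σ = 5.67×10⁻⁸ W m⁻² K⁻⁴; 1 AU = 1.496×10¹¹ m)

From T_eq⁴ = L(1−A)/(16πσd²): d = √[L(1−A)/(16πσT_eq⁴)].
d = √[2.83×10²⁶ × 0.47 / (16π × 5.67×10⁻⁸ × (305)⁴)] = 7.34×10¹⁰ m = 0.491 AU.

d ≈ 0.491 AU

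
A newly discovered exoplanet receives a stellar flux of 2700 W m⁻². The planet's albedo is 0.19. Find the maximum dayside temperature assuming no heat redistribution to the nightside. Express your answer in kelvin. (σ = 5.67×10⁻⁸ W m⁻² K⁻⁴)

With no redistribution each surface element balances locally: S(1−A) = σT⁴.
T = [2700 × 0.81 / 5.67×10⁻⁸]^(1/4) = (3.86×10¹⁰)^(1/4) = 443 K.

T_ss ≈ 443 K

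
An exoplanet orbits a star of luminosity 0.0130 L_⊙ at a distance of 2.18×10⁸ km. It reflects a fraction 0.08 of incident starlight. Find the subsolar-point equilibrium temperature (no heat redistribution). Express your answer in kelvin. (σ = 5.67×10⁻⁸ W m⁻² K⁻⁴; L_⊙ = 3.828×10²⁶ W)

T_ss ≈ 108 K

d = 2.18×10⁸ km = 2.18×10¹¹ m.
L = 0.0130 × 3.828×10²⁶ = 4.98×10²⁴ W.
Flux: S = L/(4πd²) = 4.98×10²⁴/(4π×(2.18×10¹¹)²) = 8.33 W m⁻².
At the subsolar point the surface absorbs S(1−A) and emits σT⁴ per unit area — no factor of 4, since only the local patch is in balance.
T = [8.33 × 0.92 / 5.67×10⁻⁸]^(1/4) = (1.35×10⁸)^(1/4) = 108 K.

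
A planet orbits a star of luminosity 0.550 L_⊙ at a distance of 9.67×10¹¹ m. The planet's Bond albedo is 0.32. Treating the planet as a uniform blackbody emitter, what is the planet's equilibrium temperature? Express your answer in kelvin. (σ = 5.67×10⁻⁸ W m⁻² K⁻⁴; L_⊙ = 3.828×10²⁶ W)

L = 0.550 × 3.828×10²⁶ = 2.11×10²⁶ W.
Flux: S = L/(4πd²) = 2.11×10²⁶/(4π×(9.67×10¹¹)²) = 17.9 W m⁻².
Energy balance: absorbed = emitted ⇒ πR²·S(1−A) = 4πR²·σT_eq⁴, so T_eq⁴ = S(1−A)/(4σ).
T_eq = [17.9 × 0.68 / (4 × 5.67×10⁻⁸)]^(1/4) = (5.37×10⁷)^(1/4) = 85.6 K.

T_eq ≈ 85.6 K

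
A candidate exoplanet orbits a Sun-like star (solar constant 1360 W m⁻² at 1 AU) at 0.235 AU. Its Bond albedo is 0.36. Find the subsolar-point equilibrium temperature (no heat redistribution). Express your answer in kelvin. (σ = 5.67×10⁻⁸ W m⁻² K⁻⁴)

T_ss ≈ 726 K

Flux at 0.235 AU: S = 1360/0.235² = 2.46×10⁴ W m⁻².
At the subsolar point the surface absorbs S(1−A) and emits σT⁴ per unit area — no factor of 4, since only the local patch is in balance.
T = [2.46×10⁴ × 0.64 / 5.67×10⁻⁸]^(1/4) = (2.78×10¹¹)^(1/4) = 726 K.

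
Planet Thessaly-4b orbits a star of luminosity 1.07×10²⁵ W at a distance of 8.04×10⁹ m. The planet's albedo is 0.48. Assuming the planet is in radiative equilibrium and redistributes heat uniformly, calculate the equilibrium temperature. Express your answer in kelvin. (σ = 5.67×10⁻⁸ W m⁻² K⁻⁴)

T_eq ≈ 417 K

Flux: S = L/(4πd²) = 1.07×10²⁵/(4π×(8.04×10⁹)²) = 1.32×10⁴ W m⁻².
Energy balance: absorbed = emitted ⇒ πR²·S(1−A) = 4πR²·σT_eq⁴, so T_eq⁴ = S(1−A)/(4σ).
T_eq = [1.32×10⁴ × 0.52 / (4 × 5.67×10⁻⁸)]^(1/4) = (3.02×10¹⁰)^(1/4) = 417 K.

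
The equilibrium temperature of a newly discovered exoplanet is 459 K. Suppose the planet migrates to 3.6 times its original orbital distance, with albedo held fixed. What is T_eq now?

T_eq ≈ 242 K

T_eq ∝ L^(1/4) · d^(−1/2).
T′ = 459 / 3.6^(1/2) = 242 K.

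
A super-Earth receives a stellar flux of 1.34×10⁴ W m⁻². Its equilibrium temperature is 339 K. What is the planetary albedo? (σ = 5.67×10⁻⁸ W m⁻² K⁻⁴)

A ≈ 0.78

From T_eq⁴ = S(1−A)/(4σ): 1−A = 4σT_eq⁴/S.
1−A = 4 × 5.67×10⁻⁸ × (339)⁴ / 1.34×10⁴ = 0.224.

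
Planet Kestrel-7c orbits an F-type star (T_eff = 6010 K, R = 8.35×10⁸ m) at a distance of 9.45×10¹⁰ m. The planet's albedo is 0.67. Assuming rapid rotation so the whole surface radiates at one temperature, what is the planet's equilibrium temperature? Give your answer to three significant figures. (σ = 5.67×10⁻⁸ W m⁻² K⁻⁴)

T_eq ≈ 303 K

L = 4πR_⋆²σT_⋆⁴ = 4π(8.35×10⁸)² × 5.67×10⁻⁸ × (6010)⁴ = 6.48×10²⁶ W.
S = L/(4πd²) = 5780 W m⁻².
Energy balance: absorbed = emitted ⇒ πR²·S(1−A) = 4πR²·σT_eq⁴, so T_eq⁴ = S(1−A)/(4σ).
T_eq = [5780 × 0.33 / (4 × 5.67×10⁻⁸)]^(1/4) = (8.40×10⁹)^(1/4) = 303 K.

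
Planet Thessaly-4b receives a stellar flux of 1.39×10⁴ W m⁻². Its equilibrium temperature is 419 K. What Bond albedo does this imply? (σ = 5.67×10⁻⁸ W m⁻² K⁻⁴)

A ≈ 0.50

From T_eq⁴ = S(1−A)/(4σ): 1−A = 4σT_eq⁴/S.
1−A = 4 × 5.67×10⁻⁸ × (419)⁴ / 1.39×10⁴ = 0.503.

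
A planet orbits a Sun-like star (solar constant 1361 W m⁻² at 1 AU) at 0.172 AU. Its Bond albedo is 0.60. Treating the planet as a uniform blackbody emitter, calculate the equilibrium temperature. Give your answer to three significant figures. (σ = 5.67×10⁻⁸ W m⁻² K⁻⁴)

T_eq ≈ 534 K

Flux at 0.172 AU: S = 1361/0.172² = 4.60×10⁴ W m⁻².
Energy balance: absorbed = emitted ⇒ πR²·S(1−A) = 4πR²·σT_eq⁴, so T_eq⁴ = S(1−A)/(4σ).
T_eq = [4.60×10⁴ × 0.40 / (4 × 5.67×10⁻⁸)]^(1/4) = (8.11×10¹⁰)^(1/4) = 534 K.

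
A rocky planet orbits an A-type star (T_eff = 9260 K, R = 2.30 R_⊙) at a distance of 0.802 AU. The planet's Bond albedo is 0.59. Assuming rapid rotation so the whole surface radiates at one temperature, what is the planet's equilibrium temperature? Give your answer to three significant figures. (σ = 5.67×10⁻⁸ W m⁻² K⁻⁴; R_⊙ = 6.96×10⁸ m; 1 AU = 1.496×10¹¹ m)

T_eq ≈ 605 K

R_⋆ = 2.30 × 6.96×10⁸ = 1.60×10⁹ m.
d = 0.802 AU = 1.20×10¹¹ m.
L = 4πR_⋆²σT_⋆⁴ = 4π(1.60×10⁹)² × 5.67×10⁻⁸ × (9260)⁴ = 1.34×10²⁸ W.
S = L/(4πd²) = 7.42×10⁴ W m⁻².
Energy balance: absorbed = emitted ⇒ πR²·S(1−A) = 4πR²·σT_eq⁴, so T_eq⁴ = S(1−A)/(4σ).
T_eq = [7.42×10⁴ × 0.41 / (4 × 5.67×10⁻⁸)]^(1/4) = (1.34×10¹¹)^(1/4) = 605 K.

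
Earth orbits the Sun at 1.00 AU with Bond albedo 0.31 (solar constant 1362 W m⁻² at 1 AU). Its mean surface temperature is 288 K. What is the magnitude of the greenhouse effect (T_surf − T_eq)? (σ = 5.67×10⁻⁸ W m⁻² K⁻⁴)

ΔT ≈ 34.3 K

S = 1362/1.00² = 1362 W m⁻².
T_eq = [S(1−A)/(4σ)]^(1/4) = [1362×0.69/(4×5.67×10⁻⁸)]^(1/4) = 253.7 K.
ΔT = T_surf − T_eq = 288 − 253.7.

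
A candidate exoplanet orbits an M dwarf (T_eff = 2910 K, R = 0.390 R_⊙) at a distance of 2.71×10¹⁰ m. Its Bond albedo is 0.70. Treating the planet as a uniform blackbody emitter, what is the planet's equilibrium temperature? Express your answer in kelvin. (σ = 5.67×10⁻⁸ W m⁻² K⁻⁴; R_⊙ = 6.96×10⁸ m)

R_⋆ = 0.390 × 6.96×10⁸ = 2.71×10⁸ m.
L = 4πR_⋆²σT_⋆⁴ = 4π(2.71×10⁸)² × 5.67×10⁻⁸ × (2910)⁴ = 3.76×10²⁴ W.
S = L/(4πd²) = 408 W m⁻².
Energy balance: absorbed = emitted ⇒ πR²·S(1−A) = 4πR²·σT_eq⁴, so T_eq⁴ = S(1−A)/(4σ).
T_eq = [408 × 0.30 / (4 × 5.67×10⁻⁸)]^(1/4) = (5.40×10⁸)^(1/4) = 152 K.

T_eq ≈ 152 K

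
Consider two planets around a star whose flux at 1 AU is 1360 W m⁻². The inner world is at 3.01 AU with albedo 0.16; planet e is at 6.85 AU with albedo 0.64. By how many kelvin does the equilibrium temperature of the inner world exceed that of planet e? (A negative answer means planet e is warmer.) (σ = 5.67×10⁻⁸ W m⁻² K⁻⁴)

ΔT ≈ 71.2 K

T_eq = [S₀(1−A)/(4σd²)]^(1/4), so T ∝ (1−A)^(1/4) / √d.
T₁ = [1360×0.84/(4×5.67×10⁻⁸×3.01²)]^(1/4) = 153.55 K.
T₂ = [1360×0.36/(4×5.67×10⁻⁸×6.85²)]^(1/4) = 82.36 K.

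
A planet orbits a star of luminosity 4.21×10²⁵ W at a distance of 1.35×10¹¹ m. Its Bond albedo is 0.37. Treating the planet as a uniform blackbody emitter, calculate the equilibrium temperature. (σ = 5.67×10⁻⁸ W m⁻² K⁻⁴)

T_eq ≈ 150 K

Flux: S = L/(4πd²) = 4.21×10²⁵/(4π×(1.35×10¹¹)²) = 184 W m⁻².
Energy balance: absorbed = emitted ⇒ πR²·S(1−A) = 4πR²·σT_eq⁴, so T_eq⁴ = S(1−A)/(4σ).
T_eq = [184 × 0.63 / (4 × 5.67×10⁻⁸)]^(1/4) = (5.11×10⁸)^(1/4) = 150 K.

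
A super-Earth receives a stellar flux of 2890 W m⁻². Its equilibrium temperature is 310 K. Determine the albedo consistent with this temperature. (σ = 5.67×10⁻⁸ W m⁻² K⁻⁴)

From T_eq⁴ = S(1−A)/(4σ): 1−A = 4σT_eq⁴/S.
1−A = 4 × 5.67×10⁻⁸ × (310)⁴ / 2890 = 0.725.

A ≈ 0.28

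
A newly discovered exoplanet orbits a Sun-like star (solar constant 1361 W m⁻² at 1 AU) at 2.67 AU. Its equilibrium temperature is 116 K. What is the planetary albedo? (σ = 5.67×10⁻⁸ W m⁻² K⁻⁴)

A ≈ 0.78

Flux at 2.67 AU: S = 1361/2.67² = 191 W m⁻².
From T_eq⁴ = S(1−A)/(4σ): 1−A = 4σT_eq⁴/S.
1−A = 4 × 5.67×10⁻⁸ × (116)⁴ / 191 = 0.215.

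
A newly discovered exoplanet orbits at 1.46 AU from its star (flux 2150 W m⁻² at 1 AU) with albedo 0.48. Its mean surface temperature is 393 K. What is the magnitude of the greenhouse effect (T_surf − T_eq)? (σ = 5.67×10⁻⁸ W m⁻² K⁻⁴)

ΔT ≈ 173.7 K

S = 2150/1.46² = 1009 W m⁻².
T_eq = [S(1−A)/(4σ)]^(1/4) = [1009×0.52/(4×5.67×10⁻⁸)]^(1/4) = 219.3 K.
ΔT = T_surf − T_eq = 393 − 219.3.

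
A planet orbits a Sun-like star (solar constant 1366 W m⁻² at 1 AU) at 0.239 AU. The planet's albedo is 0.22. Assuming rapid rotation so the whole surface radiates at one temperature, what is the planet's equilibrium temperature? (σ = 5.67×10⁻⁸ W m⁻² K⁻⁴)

T_eq ≈ 536 K

Flux at 0.239 AU: S = 1366/0.239² = 2.39×10⁴ W m⁻².
Energy balance: absorbed = emitted ⇒ πR²·S(1−A) = 4πR²·σT_eq⁴, so T_eq⁴ = S(1−A)/(4σ).
T_eq = [2.39×10⁴ × 0.78 / (4 × 5.67×10⁻⁸)]^(1/4) = (8.22×10¹⁰)^(1/4) = 536 K.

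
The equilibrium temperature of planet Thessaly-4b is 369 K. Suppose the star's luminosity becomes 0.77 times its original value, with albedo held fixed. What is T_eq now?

T_eq ∝ L^(1/4) · d^(−1/2).
T′ = 369 × 0.77^(1/4) = 346 K.

T_eq ≈ 346 K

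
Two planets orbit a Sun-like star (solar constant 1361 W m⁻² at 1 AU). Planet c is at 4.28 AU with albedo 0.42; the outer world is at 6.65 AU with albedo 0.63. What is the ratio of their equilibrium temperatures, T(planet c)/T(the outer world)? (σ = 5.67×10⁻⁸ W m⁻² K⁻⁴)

T₁/T₂ ≈ 1.395

T_eq = [S₀(1−A)/(4σd²)]^(1/4), so T ∝ (1−A)^(1/4) / √d.
T₁ = [1361×0.58/(4×5.67×10⁻⁸×4.28²)]^(1/4) = 117.41 K.
T₂ = [1361×0.37/(4×5.67×10⁻⁸×6.65²)]^(1/4) = 84.18 K.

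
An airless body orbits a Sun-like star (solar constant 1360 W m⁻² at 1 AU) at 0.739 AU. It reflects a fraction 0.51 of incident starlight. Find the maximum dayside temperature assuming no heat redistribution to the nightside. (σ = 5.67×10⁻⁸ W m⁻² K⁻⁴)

T_ss ≈ 383 K

Flux at 0.739 AU: S = 1360/0.739² = 2490 W m⁻².
With no redistribution each surface element balances locally: S(1−A) = σT⁴.
T = [2490 × 0.49 / 5.67×10⁻⁸]^(1/4) = (2.15×10¹⁰)^(1/4) = 383 K.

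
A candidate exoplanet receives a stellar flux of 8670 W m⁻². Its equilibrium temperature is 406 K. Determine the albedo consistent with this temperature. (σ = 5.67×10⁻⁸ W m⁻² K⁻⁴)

A ≈ 0.29

From T_eq⁴ = S(1−A)/(4σ): 1−A = 4σT_eq⁴/S.
1−A = 4 × 5.67×10⁻⁸ × (406)⁴ / 8670 = 0.711.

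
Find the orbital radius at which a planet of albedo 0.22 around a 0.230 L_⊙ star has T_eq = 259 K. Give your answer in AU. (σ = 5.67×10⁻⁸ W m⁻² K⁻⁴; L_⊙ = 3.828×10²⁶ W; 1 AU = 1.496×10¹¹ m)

L = 0.230 × 3.828×10²⁶ = 8.80×10²⁵ W.
From T_eq⁴ = L(1−A)/(16πσd²): d = √[L(1−A)/(16πσT_eq⁴)].
d = √[8.80×10²⁵ × 0.78 / (16π × 5.67×10⁻⁸ × (259)⁴)] = 7.32×10¹⁰ m = 0.489 AU.

d ≈ 0.489 AU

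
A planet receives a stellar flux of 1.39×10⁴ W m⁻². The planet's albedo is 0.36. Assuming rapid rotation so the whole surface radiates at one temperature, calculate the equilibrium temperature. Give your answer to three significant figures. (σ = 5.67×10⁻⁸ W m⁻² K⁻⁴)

Energy balance: absorbed = emitted ⇒ πR²·S(1−A) = 4πR²·σT_eq⁴, so T_eq⁴ = S(1−A)/(4σ).
T_eq = [1.39×10⁴ × 0.64 / (4 × 5.67×10⁻⁸)]^(1/4) = (3.92×10¹⁰)^(1/4) = 445 K.

T_eq ≈ 445 K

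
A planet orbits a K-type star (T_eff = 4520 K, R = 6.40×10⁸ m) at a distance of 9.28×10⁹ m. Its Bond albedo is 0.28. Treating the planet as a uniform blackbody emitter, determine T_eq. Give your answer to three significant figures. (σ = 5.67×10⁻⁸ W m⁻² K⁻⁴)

L = 4πR_⋆²σT_⋆⁴ = 4π(6.40×10⁸)² × 5.67×10⁻⁸ × (4520)⁴ = 1.22×10²⁶ W.
S = L/(4πd²) = 1.13×10⁵ W m⁻².
Energy balance: absorbed = emitted ⇒ πR²·S(1−A) = 4πR²·σT_eq⁴, so T_eq⁴ = S(1−A)/(4σ).
T_eq = [1.13×10⁵ × 0.72 / (4 × 5.67×10⁻⁸)]^(1/4) = (3.57×10¹¹)^(1/4) = 773 K.

T_eq ≈ 773 K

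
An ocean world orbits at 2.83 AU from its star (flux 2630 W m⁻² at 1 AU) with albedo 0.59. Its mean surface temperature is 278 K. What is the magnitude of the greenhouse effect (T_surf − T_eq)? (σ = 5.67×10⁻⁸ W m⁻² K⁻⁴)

S = 2630/2.83² = 328.4 W m⁻².
T_eq = [S(1−A)/(4σ)]^(1/4) = [328.4×0.41/(4×5.67×10⁻⁸)]^(1/4) = 156.1 K.
ΔT = T_surf − T_eq = 278 − 156.1.

ΔT ≈ 121.9 K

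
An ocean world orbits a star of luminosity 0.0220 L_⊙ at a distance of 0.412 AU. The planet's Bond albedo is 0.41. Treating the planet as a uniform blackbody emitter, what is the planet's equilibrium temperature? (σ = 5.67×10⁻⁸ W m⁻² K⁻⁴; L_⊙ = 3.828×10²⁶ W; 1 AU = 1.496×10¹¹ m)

T_eq ≈ 146 K

d = 0.412 AU = 6.16×10¹⁰ m.
L = 0.0220 × 3.828×10²⁶ = 8.42×10²⁴ W.
Flux: S = L/(4πd²) = 8.42×10²⁴/(4π×(6.16×10¹⁰)²) = 176 W m⁻².
Energy balance: absorbed = emitted ⇒ πR²·S(1−A) = 4πR²·σT_eq⁴, so T_eq⁴ = S(1−A)/(4σ).
T_eq = [176 × 0.59 / (4 × 5.67×10⁻⁸)]^(1/4) = (4.59×10⁸)^(1/4) = 146 K.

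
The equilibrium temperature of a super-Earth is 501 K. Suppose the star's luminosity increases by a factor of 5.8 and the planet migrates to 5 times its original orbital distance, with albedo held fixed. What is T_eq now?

T_eq ∝ L^(1/4) · d^(−1/2).
T′ = 501 × 5.8^(1/4) / 5^(1/2) = 348 K.

T_eq ≈ 348 K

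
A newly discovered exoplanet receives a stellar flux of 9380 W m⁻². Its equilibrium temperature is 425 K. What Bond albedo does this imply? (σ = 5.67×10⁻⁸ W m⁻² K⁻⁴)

A ≈ 0.21

From T_eq⁴ = S(1−A)/(4σ): 1−A = 4σT_eq⁴/S.
1−A = 4 × 5.67×10⁻⁸ × (425)⁴ / 9380 = 0.789.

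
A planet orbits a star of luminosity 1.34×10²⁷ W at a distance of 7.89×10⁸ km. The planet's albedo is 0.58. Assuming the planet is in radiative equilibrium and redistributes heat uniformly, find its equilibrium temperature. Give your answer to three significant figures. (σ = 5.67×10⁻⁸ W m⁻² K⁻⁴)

d = 7.89×10⁸ km = 7.89×10¹¹ m.
Flux: S = L/(4πd²) = 1.34×10²⁷/(4π×(7.89×10¹¹)²) = 171 W m⁻².
Energy balance: absorbed = emitted ⇒ πR²·S(1−A) = 4πR²·σT_eq⁴, so T_eq⁴ = S(1−A)/(4σ).
T_eq = [171 × 0.42 / (4 × 5.67×10⁻⁸)]^(1/4) = (3.17×10⁸)^(1/4) = 133 K.

T_eq ≈ 133 K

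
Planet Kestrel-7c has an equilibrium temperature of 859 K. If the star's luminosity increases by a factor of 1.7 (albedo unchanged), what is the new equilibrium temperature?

T_eq ∝ L^(1/4) · d^(−1/2).
T′ = 859 × 1.7^(1/4) = 981 K.

T_eq ≈ 981 K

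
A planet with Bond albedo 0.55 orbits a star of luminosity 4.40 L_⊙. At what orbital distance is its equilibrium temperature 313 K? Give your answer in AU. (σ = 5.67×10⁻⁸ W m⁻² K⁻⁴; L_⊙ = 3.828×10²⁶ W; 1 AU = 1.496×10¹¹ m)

d ≈ 1.11 AU

L = 4.40 × 3.828×10²⁶ = 1.68×10²⁷ W.
From T_eq⁴ = L(1−A)/(16πσd²): d = √[L(1−A)/(16πσT_eq⁴)].
d = √[1.68×10²⁷ × 0.45 / (16π × 5.67×10⁻⁸ × (313)⁴)] = 1.66×10¹¹ m = 1.11 AU.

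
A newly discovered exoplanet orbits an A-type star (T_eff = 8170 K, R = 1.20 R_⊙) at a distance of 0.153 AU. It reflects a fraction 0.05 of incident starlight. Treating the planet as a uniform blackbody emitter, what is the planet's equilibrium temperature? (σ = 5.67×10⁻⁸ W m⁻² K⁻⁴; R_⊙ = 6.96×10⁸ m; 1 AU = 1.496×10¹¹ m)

R_⋆ = 1.20 × 6.96×10⁸ = 8.35×10⁸ m.
d = 0.153 AU = 2.29×10¹⁰ m.
L = 4πR_⋆²σT_⋆⁴ = 4π(8.35×10⁸)² × 5.67×10⁻⁸ × (8170)⁴ = 2.21×10²⁷ W.
S = L/(4πd²) = 3.36×10⁵ W m⁻².
Energy balance: absorbed = emitted ⇒ πR²·S(1−A) = 4πR²·σT_eq⁴, so T_eq⁴ = S(1−A)/(4σ).
T_eq = [3.36×10⁵ × 0.95 / (4 × 5.67×10⁻⁸)]^(1/4) = (1.41×10¹²)^(1/4) = 1090 K.

T_eq ≈ 1090 K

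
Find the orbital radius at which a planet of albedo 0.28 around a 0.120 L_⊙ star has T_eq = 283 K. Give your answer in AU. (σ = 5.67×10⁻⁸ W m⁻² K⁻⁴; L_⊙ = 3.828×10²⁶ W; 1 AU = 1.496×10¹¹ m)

d ≈ 0.284 AU

L = 0.120 × 3.828×10²⁶ = 4.59×10²⁵ W.
From T_eq⁴ = L(1−A)/(16πσd²): d = √[L(1−A)/(16πσT_eq⁴)].
d = √[4.59×10²⁵ × 0.72 / (16π × 5.67×10⁻⁸ × (283)⁴)] = 4.25×10¹⁰ m = 0.284 AU.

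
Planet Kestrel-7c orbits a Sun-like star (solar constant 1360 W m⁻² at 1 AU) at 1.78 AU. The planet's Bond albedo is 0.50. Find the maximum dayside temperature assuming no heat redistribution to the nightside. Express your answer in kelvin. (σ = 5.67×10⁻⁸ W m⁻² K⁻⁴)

Flux at 1.78 AU: S = 1360/1.78² = 429 W m⁻².
With no redistribution each surface element balances locally: S(1−A) = σT⁴.
T = [429 × 0.50 / 5.67×10⁻⁸]^(1/4) = (3.79×10⁹)^(1/4) = 248 K.

T_ss ≈ 248 K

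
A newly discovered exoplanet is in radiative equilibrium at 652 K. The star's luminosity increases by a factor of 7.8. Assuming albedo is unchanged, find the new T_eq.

T_eq ∝ L^(1/4) · d^(−1/2).
T′ = 652 × 7.8^(1/4) = 1090 K.

T_eq ≈ 1090 K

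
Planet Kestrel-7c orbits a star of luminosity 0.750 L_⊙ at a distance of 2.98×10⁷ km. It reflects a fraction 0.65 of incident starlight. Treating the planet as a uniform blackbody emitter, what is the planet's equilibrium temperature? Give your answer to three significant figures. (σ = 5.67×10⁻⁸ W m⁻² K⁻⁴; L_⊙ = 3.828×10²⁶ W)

T_eq ≈ 446 K

d = 2.98×10⁷ km = 2.98×10¹⁰ m.
L = 0.750 × 3.828×10²⁶ = 2.87×10²⁶ W.
Flux: S = L/(4πd²) = 2.87×10²⁶/(4π×(2.98×10¹⁰)²) = 2.57×10⁴ W m⁻².
Energy balance: absorbed = emitted ⇒ πR²·S(1−A) = 4πR²·σT_eq⁴, so T_eq⁴ = S(1−A)/(4σ).
T_eq = [2.57×10⁴ × 0.35 / (4 × 5.67×10⁻⁸)]^(1/4) = (3.97×10¹⁰)^(1/4) = 446 K.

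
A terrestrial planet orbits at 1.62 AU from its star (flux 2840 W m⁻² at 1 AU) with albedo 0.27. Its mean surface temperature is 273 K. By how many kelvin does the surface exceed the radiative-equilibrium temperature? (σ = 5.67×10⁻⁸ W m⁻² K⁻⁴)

S = 2840/1.62² = 1082 W m⁻².
T_eq = [S(1−A)/(4σ)]^(1/4) = [1082×0.73/(4×5.67×10⁻⁸)]^(1/4) = 242.9 K.
ΔT = T_surf − T_eq = 273 − 242.9.

ΔT ≈ 30.1 K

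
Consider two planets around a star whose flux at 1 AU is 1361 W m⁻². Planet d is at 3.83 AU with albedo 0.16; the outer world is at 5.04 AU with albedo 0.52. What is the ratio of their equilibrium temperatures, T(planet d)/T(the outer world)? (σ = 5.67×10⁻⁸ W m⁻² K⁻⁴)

T_eq = [S₀(1−A)/(4σd²)]^(1/4), so T ∝ (1−A)^(1/4) / √d.
T₁ = [1361×0.84/(4×5.67×10⁻⁸×3.83²)]^(1/4) = 136.15 K.
T₂ = [1361×0.48/(4×5.67×10⁻⁸×5.04²)]^(1/4) = 103.19 K.

T₁/T₂ ≈ 1.319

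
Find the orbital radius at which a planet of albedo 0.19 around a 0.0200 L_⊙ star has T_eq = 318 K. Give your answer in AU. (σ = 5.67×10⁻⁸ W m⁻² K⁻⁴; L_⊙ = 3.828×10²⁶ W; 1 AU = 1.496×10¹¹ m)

L = 0.0200 × 3.828×10²⁶ = 7.66×10²⁴ W.
From T_eq⁴ = L(1−A)/(16πσd²): d = √[L(1−A)/(16πσT_eq⁴)].
d = √[7.66×10²⁴ × 0.81 / (16π × 5.67×10⁻⁸ × (318)⁴)] = 1.46×10¹⁰ m = 0.0975 AU.

d ≈ 0.0975 AU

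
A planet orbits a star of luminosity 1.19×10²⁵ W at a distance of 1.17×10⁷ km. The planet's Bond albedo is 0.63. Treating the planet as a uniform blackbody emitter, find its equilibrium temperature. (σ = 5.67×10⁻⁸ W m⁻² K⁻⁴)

T_eq ≈ 326 K

d = 1.17×10⁷ km = 1.17×10¹⁰ m.
Flux: S = L/(4πd²) = 1.19×10²⁵/(4π×(1.17×10¹⁰)²) = 6920 W m⁻².
Energy balance: absorbed = emitted ⇒ πR²·S(1−A) = 4πR²·σT_eq⁴, so T_eq⁴ = S(1−A)/(4σ).
T_eq = [6920 × 0.37 / (4 × 5.67×10⁻⁸)]^(1/4) = (1.13×10¹⁰)^(1/4) = 326 K.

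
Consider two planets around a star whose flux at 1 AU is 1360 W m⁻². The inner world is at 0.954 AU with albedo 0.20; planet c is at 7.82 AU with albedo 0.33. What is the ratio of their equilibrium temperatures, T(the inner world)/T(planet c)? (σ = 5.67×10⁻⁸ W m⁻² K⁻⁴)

T_eq = [S₀(1−A)/(4σd²)]^(1/4), so T ∝ (1−A)^(1/4) / √d.
T₁ = [1360×0.80/(4×5.67×10⁻⁸×0.954²)]^(1/4) = 269.45 K.
T₂ = [1360×0.67/(4×5.67×10⁻⁸×7.82²)]^(1/4) = 90.03 K.

T₁/T₂ ≈ 2.993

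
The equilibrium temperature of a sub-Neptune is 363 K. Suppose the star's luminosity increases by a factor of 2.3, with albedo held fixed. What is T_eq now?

T_eq ≈ 447 K

T_eq ∝ L^(1/4) · d^(−1/2).
T′ = 363 × 2.3^(1/4) = 447 K.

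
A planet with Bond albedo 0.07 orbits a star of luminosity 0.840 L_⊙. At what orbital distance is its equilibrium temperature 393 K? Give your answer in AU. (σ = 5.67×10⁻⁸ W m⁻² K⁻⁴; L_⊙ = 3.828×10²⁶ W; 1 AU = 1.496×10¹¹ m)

d ≈ 0.443 AU

L = 0.840 × 3.828×10²⁶ = 3.22×10²⁶ W.
From T_eq⁴ = L(1−A)/(16πσd²): d = √[L(1−A)/(16πσT_eq⁴)].
d = √[3.22×10²⁶ × 0.93 / (16π × 5.67×10⁻⁸ × (393)⁴)] = 6.63×10¹⁰ m = 0.443 AU.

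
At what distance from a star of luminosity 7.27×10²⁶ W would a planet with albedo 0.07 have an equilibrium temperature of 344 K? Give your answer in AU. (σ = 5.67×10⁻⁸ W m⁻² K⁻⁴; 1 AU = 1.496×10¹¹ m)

d ≈ 0.870 AU

From T_eq⁴ = L(1−A)/(16πσd²): d = √[L(1−A)/(16πσT_eq⁴)].
d = √[7.27×10²⁶ × 0.93 / (16π × 5.67×10⁻⁸ × (344)⁴)] = 1.30×10¹¹ m = 0.870 AU.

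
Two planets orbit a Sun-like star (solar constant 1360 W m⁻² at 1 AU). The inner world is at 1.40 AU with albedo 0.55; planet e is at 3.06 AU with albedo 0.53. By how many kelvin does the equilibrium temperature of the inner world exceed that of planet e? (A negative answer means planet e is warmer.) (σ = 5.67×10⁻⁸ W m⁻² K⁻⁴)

ΔT ≈ 60.9 K

T_eq = [S₀(1−A)/(4σd²)]^(1/4), so T ∝ (1−A)^(1/4) / √d.
T₁ = [1360×0.45/(4×5.67×10⁻⁸×1.40²)]^(1/4) = 192.63 K.
T₂ = [1360×0.47/(4×5.67×10⁻⁸×3.06²)]^(1/4) = 131.72 K.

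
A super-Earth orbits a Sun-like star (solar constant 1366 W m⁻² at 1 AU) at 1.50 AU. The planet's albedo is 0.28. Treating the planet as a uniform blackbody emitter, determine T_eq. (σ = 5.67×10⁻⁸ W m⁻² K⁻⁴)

Flux at 1.50 AU: S = 1366/1.50² = 607 W m⁻².
Energy balance: absorbed = emitted ⇒ πR²·S(1−A) = 4πR²·σT_eq⁴, so T_eq⁴ = S(1−A)/(4σ).
T_eq = [607 × 0.72 / (4 × 5.67×10⁻⁸)]^(1/4) = (1.93×10⁹)^(1/4) = 210 K.

T_eq ≈ 210 K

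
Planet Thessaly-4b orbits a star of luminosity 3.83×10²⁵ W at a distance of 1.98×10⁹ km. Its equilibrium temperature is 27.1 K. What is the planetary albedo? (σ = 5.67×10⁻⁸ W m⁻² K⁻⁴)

A ≈ 0.84

d = 1.98×10⁹ km = 1.98×10¹² m.
Flux: S = L/(4πd²) = 3.83×10²⁵/(4π×(1.98×10¹²)²) = 0.777 W m⁻².
From T_eq⁴ = S(1−A)/(4σ): 1−A = 4σT_eq⁴/S.
1−A = 4 × 5.67×10⁻⁸ × (27.1)⁴ / 0.777 = 0.157.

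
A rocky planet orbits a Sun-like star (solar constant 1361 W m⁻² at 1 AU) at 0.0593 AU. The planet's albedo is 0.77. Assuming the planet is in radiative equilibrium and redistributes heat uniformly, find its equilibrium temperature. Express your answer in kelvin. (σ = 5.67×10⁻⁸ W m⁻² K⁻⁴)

T_eq ≈ 792 K

Flux at 0.0593 AU: S = 1361/0.0593² = 3.87×10⁵ W m⁻².
Energy balance: absorbed = emitted ⇒ πR²·S(1−A) = 4πR²·σT_eq⁴, so T_eq⁴ = S(1−A)/(4σ).
T_eq = [3.87×10⁵ × 0.23 / (4 × 5.67×10⁻⁸)]^(1/4) = (3.92×10¹¹)^(1/4) = 792 K.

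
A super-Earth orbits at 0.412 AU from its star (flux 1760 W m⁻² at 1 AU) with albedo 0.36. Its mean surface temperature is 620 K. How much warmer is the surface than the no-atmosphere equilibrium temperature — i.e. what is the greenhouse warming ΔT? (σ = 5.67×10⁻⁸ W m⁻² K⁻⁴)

ΔT ≈ 206.4 K

S = 1760/0.412² = 1.037×10⁴ W m⁻².
T_eq = [S(1−A)/(4σ)]^(1/4) = [1.037×10⁴×0.64/(4×5.67×10⁻⁸)]^(1/4) = 413.6 K.
ΔT = T_surf − T_eq = 620 − 413.6.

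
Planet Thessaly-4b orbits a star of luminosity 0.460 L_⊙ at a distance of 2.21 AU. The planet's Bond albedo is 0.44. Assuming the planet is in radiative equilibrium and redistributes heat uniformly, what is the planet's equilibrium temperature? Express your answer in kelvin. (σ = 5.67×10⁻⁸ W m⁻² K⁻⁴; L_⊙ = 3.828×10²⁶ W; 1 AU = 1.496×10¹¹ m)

T_eq ≈ 133 K

d = 2.21 AU = 3.31×10¹¹ m.
L = 0.460 × 3.828×10²⁶ = 1.76×10²⁶ W.
Flux: S = L/(4πd²) = 1.76×10²⁶/(4π×(3.31×10¹¹)²) = 128 W m⁻².
Energy balance: absorbed = emitted ⇒ πR²·S(1−A) = 4πR²·σT_eq⁴, so T_eq⁴ = S(1−A)/(4σ).
T_eq = [128 × 0.56 / (4 × 5.67×10⁻⁸)]^(1/4) = (3.17×10⁸)^(1/4) = 133 K.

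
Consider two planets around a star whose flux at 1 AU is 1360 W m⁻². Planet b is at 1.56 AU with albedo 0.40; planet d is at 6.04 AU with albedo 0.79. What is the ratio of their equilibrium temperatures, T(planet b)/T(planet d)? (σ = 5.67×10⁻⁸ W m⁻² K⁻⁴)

T_eq = [S₀(1−A)/(4σd²)]^(1/4), so T ∝ (1−A)^(1/4) / √d.
T₁ = [1360×0.60/(4×5.67×10⁻⁸×1.56²)]^(1/4) = 196.09 K.
T₂ = [1360×0.21/(4×5.67×10⁻⁸×6.04²)]^(1/4) = 76.65 K.

T₁/T₂ ≈ 2.558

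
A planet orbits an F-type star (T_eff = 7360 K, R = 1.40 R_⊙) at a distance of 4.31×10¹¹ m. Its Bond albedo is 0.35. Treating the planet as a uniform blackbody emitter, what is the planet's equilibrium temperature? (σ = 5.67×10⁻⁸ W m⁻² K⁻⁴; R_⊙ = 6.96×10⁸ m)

T_eq ≈ 222 K

R_⋆ = 1.40 × 6.96×10⁸ = 9.74×10⁸ m.
L = 4πR_⋆²σT_⋆⁴ = 4π(9.74×10⁸)² × 5.67×10⁻⁸ × (7360)⁴ = 1.99×10²⁷ W.
S = L/(4πd²) = 850 W m⁻².
Energy balance: absorbed = emitted ⇒ πR²·S(1−A) = 4πR²·σT_eq⁴, so T_eq⁴ = S(1−A)/(4σ).
T_eq = [850 × 0.65 / (4 × 5.67×10⁻⁸)]^(1/4) = (2.44×10⁹)^(1/4) = 222 K.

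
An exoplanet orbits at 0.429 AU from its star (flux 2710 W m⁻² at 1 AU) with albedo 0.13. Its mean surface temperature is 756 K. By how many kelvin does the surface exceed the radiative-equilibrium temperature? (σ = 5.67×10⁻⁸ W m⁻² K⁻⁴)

S = 2710/0.429² = 1.472×10⁴ W m⁻².
T_eq = [S(1−A)/(4σ)]^(1/4) = [1.472×10⁴×0.87/(4×5.67×10⁻⁸)]^(1/4) = 487.5 K.
ΔT = T_surf − T_eq = 756 − 487.5.

ΔT ≈ 268.5 K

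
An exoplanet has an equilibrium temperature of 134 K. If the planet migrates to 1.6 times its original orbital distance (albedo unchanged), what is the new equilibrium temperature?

T_eq ∝ L^(1/4) · d^(−1/2).
T′ = 134 / 1.6^(1/2) = 106 K.

T_eq ≈ 106 K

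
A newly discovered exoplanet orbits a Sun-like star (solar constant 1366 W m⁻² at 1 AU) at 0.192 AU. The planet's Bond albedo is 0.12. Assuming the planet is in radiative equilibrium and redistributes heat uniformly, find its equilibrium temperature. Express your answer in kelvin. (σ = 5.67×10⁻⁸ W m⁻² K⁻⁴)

Flux at 0.192 AU: S = 1366/0.192² = 3.71×10⁴ W m⁻².
Energy balance: absorbed = emitted ⇒ πR²·S(1−A) = 4πR²·σT_eq⁴, so T_eq⁴ = S(1−A)/(4σ).
T_eq = [3.71×10⁴ × 0.88 / (4 × 5.67×10⁻⁸)]^(1/4) = (1.44×10¹¹)^(1/4) = 616 K.

T_eq ≈ 616 K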